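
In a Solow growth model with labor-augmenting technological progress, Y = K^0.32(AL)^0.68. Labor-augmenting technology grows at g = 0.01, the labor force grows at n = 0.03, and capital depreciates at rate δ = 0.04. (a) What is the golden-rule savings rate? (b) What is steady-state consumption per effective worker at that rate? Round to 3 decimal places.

Capital per effective worker breaks even when investment replaces (n + g + δ)·k; here n + g + δ = 0.08.
For Cobb-Douglas, s_gold equals capital's share: s_gold = 0.32.
Setting f'(k) = n+g+δ gives 0.32·k^(0.32−1) = 0.08, hence k_gold = (0.32/0.08)^(1/0.68) ≈ 7.6804.
y_gold = 7.6804^0.32 ≈ 1.9201; c_gold = (1−0.32)·y_gold ≈ 1.3057.

(a) s_gold = 0.320; (b) c_gold ≈ 1.306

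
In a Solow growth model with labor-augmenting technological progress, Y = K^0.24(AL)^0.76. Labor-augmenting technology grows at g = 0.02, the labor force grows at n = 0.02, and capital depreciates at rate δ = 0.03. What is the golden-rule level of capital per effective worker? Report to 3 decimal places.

k_gold ≈ 5.059

The effective depreciation rate is n + g + δ = 0.02 + 0.02 + 0.03 = 0.07.
Golden rule sets MPK = n+g+δ: 0.24·k^(0.24−1) = 0.07, so k_gold = (0.24/0.07)^(1/0.76) ≈ 5.0594.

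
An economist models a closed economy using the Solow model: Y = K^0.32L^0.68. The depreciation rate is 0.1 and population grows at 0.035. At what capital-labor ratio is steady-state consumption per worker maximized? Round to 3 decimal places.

Break-even investment rate: n + δ = 0.035 + 0.1 = 0.135.
Setting f'(k) = n+δ gives 0.32·k^(0.32−1) = 0.135, hence k_gold = (0.32/0.135)^(1/0.68) ≈ 3.5580.

k_gold ≈ 3.558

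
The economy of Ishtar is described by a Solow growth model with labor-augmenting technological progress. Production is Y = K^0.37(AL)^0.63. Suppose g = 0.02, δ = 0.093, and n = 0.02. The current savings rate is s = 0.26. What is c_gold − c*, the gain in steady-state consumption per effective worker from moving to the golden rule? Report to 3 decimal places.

Δc ≈ 0.052

n + g + δ = 0.02 + 0.02 + 0.093 = 0.133.
Current steady state (s = 0.26): k* = (0.26/0.133)^(1/0.63) ≈ 2.8980, y* = 2.8980^0.37 ≈ 1.4824, c* = (1−0.26)·1.4824 ≈ 1.0970.
At the golden rule the marginal product of capital equals n+g+δ: 0.37·k^(0.37−1) = 0.133. Solving, k_gold = (0.37/0.133)^(1/0.63) ≈ 5.0736.
y_gold = 5.0736^0.37 ≈ 1.8238, c_gold = y_gold − 0.133·k_gold ≈ 1.1490.
Gain: Δc = 1.1490 − 1.0970 ≈ 0.0520.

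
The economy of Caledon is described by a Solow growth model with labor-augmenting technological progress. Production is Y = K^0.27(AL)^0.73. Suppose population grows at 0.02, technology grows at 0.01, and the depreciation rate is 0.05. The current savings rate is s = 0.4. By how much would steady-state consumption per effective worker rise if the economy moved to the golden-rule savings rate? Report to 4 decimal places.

The effective depreciation rate is n + g + δ = 0.02 + 0.01 + 0.05 = 0.08.
Current steady state (s = 0.4): k* = (0.4/0.08)^(1/0.73) ≈ 9.0676, y* = 9.0676^0.27 ≈ 1.8135, c* = (1−0.4)·1.8135 ≈ 1.0881.
Golden rule sets MPK = n+g+δ: 0.27·k^(0.27−1) = 0.08, so k_gold = (0.27/0.08)^(1/0.73) ≈ 5.2925.
y_gold = 5.2925^0.27 ≈ 1.5682, c_gold = y_gold − 0.08·k_gold ≈ 1.1448.
Gain: Δc = 1.1448 − 1.0881 ≈ 0.0566.

Δc ≈ 0.0566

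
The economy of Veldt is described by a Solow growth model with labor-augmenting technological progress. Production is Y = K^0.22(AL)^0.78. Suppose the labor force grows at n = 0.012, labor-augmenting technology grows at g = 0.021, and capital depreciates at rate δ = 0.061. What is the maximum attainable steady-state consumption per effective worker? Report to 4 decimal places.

Capital per effective worker breaks even when investment replaces (n + g + δ)·k; here n + g + δ = 0.094.
Golden rule sets MPK = n+g+δ: 0.22·k^(0.22−1) = 0.094, so k_gold = (0.22/0.094)^(1/0.78) ≈ 2.9748.
y_gold = 2.9748^0.22 ≈ 1.2710.
c_gold = y_gold − (n+g+δ)·k_gold = 1.2710 − 0.094·2.9748 ≈ 0.9914.

c_gold ≈ 0.9914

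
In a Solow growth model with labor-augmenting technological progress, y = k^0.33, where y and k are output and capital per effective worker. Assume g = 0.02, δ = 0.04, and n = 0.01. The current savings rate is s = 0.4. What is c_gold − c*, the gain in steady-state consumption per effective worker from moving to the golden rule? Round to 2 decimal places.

Δc ≈ 0.02

n + g + δ = 0.01 + 0.02 + 0.04 = 0.07.
Current steady state (s = 0.4): k* = (0.4/0.07)^(1/0.67) ≈ 13.4832, y* = 13.4832^0.33 ≈ 2.3596, c* = (1−0.4)·2.3596 ≈ 1.4157.
Maximizing c = f(k) − (n+g+δ)·k gives f'(k) = n+g+δ, i.e. 0.33·k^(0.33−1) = 0.07, so k_gold = (0.33/0.07)^(1/0.67) ≈ 10.1181.
y_gold = 10.1181^0.33 ≈ 2.1463, c_gold = y_gold − 0.07·k_gold ≈ 1.4380.
Gain: Δc = 1.4380 − 1.4157 ≈ 0.0223.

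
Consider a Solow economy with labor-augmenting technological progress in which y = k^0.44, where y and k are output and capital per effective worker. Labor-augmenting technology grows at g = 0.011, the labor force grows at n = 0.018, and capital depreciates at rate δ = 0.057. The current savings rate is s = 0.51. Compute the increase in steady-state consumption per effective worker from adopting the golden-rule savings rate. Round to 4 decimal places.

Δc ≈ 0.0351

Capital per effective worker breaks even when investment replaces (n + g + δ)·k; here n + g + δ = 0.086.
Current steady state (s = 0.51): k* = (0.51/0.086)^(1/0.56) ≈ 24.0151, y* = 24.0151^0.44 ≈ 4.0496, c* = (1−0.51)·4.0496 ≈ 1.9843.
Maximizing c = f(k) − (n+g+δ)·k gives f'(k) = n+g+δ, i.e. 0.44·k^(0.44−1) = 0.086, so k_gold = (0.44/0.086)^(1/0.56) ≈ 18.4497.
y_gold = 18.4497^0.44 ≈ 3.6061, c_gold = y_gold − 0.086·k_gold ≈ 2.0194.
Gain: Δc = 2.0194 − 1.9843 ≈ 0.0351.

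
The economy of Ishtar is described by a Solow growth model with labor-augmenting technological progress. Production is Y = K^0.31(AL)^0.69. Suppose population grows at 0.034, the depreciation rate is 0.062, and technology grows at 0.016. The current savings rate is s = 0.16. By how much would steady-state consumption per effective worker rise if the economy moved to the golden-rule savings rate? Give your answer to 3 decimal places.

Δc ≈ 0.104

n + g + δ = 0.034 + 0.016 + 0.062 = 0.112.
Current steady state (s = 0.16): k* = (0.16/0.112)^(1/0.69) ≈ 1.6769, y* = 1.6769^0.31 ≈ 1.1738, c* = (1−0.16)·1.1738 ≈ 0.9860.
Golden rule sets MPK = n+g+δ: 0.31·k^(0.31−1) = 0.112, so k_gold = (0.31/0.112)^(1/0.69) ≈ 4.3731.
y_gold = 4.3731^0.31 ≈ 1.5800, c_gold = y_gold − 0.112·k_gold ≈ 1.0902.
Gain: Δc = 1.0902 − 0.9860 ≈ 0.1042.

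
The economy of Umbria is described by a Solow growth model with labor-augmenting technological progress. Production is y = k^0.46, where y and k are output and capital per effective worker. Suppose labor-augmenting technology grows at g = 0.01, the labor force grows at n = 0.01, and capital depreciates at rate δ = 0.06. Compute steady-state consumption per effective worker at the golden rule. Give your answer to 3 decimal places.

Capital per effective worker breaks even when investment replaces (n + g + δ)·k; here n + g + δ = 0.08.
Setting f'(k) = n+g+δ gives 0.46·k^(0.46−1) = 0.08, hence k_gold = (0.46/0.08)^(1/0.54) ≈ 25.5148.
y_gold = 25.5148^0.46 ≈ 4.4374.
c_gold = y_gold − (n+g+δ)·k_gold = 4.4374 − 0.08·25.5148 ≈ 2.3962.

c_gold ≈ 2.396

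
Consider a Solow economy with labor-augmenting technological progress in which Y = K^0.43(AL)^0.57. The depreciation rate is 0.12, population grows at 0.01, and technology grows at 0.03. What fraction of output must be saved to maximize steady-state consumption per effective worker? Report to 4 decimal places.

s_gold = 0.4300

n + g + δ = 0.01 + 0.03 + 0.12 = 0.16.
At the golden rule MPK = n+g+δ, and in any Cobb-Douglas steady state s = (n+g+δ)·k/y = MPK·k/y = capital's share 0.43.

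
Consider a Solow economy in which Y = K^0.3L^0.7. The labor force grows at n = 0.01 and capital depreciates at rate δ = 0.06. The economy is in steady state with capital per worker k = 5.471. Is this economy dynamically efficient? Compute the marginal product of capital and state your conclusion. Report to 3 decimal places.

dynamically efficient; MPK ≈ 0.091

Capital per worker breaks even when investment replaces (n + δ)·k; here n + δ = 0.07.
MPK = 0.3·k^(0.3−1) = 0.3·5.471^(-0.7) ≈ 0.0913.
MPK > 0.07, so the economy is dynamically efficient (under-saving).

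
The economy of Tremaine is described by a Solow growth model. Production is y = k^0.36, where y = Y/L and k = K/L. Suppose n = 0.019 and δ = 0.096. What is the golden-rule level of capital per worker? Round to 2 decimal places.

k_gold ≈ 5.95

Break-even investment rate: n + δ = 0.019 + 0.096 = 0.115.
Setting f'(k) = n+δ gives 0.36·k^(0.36−1) = 0.115, hence k_gold = (0.36/0.115)^(1/0.64) ≈ 5.9482.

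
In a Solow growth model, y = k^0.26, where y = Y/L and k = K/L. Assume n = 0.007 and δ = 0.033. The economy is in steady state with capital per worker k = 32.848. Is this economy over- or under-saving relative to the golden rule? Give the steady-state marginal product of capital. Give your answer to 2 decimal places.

over-saving; MPK ≈ 0.02

The effective depreciation rate is n + δ = 0.007 + 0.033 = 0.04.
MPK = 0.26·k^(0.26−1) = 0.26·32.848^(-0.74) ≈ 0.0196.
MPK < 0.04, so the economy is dynamically inefficient (over-saving).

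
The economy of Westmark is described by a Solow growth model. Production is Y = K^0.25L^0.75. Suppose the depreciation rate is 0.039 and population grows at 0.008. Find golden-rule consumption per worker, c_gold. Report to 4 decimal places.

c_gold ≈ 1.3092

The effective depreciation rate is n + δ = 0.008 + 0.039 = 0.047.
Setting f'(k) = n+δ gives 0.25·k^(0.25−1) = 0.047, hence k_gold = (0.25/0.047)^(1/0.75) ≈ 9.2852.
y_gold = 9.2852^0.25 ≈ 1.7456.
c_gold = y_gold − (n+δ)·k_gold = 1.7456 − 0.047·9.2852 ≈ 1.3092.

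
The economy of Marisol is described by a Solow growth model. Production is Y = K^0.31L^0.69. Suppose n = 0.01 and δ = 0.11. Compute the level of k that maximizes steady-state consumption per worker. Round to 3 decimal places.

The effective depreciation rate is n + δ = 0.01 + 0.11 = 0.12.
At the golden rule the marginal product of capital equals n+δ: 0.31·k^(0.31−1) = 0.12. Solving, k_gold = (0.31/0.12)^(1/0.69) ≈ 3.9570.

k_gold ≈ 3.957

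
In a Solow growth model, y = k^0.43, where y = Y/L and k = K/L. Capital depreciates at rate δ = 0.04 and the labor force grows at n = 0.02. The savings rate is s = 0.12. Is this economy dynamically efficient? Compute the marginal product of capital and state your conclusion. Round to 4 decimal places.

Break-even investment rate: n + δ = 0.02 + 0.04 = 0.06.
Steady-state k*: s·k^0.43 = 0.06·k gives k* = (0.12/0.06)^(1/0.57) ≈ 3.3738.
MPK = 0.43·3.3738^(-0.57) ≈ 0.2150.
MPK > n+δ = 0.06, so the economy is dynamically efficient (under-saving).

dynamically efficient; MPK ≈ 0.2150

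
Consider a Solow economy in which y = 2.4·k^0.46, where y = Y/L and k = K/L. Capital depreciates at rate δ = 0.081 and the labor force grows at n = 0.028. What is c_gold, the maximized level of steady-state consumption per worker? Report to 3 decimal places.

The effective depreciation rate is n + δ = 0.028 + 0.081 = 0.109.
Golden rule sets MPK = n+δ: 0.46·2.4·k^(0.46−1) = 0.109, so k_gold = (0.46·2.4/0.109)^(1/0.54) ≈ 72.7974.
y_gold = 2.4·72.7974^0.46 ≈ 17.2498.
c_gold = y_gold − (n+δ)·k_gold = 17.2498 − 0.109·72.7974 ≈ 9.3149.

c_gold ≈ 9.315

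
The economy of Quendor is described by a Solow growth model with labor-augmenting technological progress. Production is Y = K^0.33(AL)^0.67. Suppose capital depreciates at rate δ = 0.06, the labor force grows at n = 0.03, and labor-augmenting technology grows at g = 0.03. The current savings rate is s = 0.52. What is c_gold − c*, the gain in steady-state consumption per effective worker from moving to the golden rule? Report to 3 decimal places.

Break-even investment rate: n + g + δ = 0.03 + 0.03 + 0.06 = 0.12.
Current steady state (s = 0.52): k* = (0.52/0.12)^(1/0.67) ≈ 8.9224, y* = 8.9224^0.33 ≈ 2.0590, c* = (1−0.52)·2.0590 ≈ 0.9883.
Setting f'(k) = n+g+δ gives 0.33·k^(0.33−1) = 0.12, hence k_gold = (0.33/0.12)^(1/0.67) ≈ 4.5261.
y_gold = 4.5261^0.33 ≈ 1.6458, c_gold = y_gold − 0.12·k_gold ≈ 1.1027.
Gain: Δc = 1.1027 − 0.9883 ≈ 0.1144.

Δc ≈ 0.114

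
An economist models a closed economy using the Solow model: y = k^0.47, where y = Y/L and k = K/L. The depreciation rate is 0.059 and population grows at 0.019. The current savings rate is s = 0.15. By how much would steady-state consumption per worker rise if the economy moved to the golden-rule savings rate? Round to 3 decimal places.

Δc ≈ 1.088

n + δ = 0.019 + 0.059 = 0.078.
Current steady state (s = 0.15): k* = (0.15/0.078)^(1/0.53) ≈ 3.4343, y* = 3.4343^0.47 ≈ 1.7859, c* = (1−0.15)·1.7859 ≈ 1.5180.
Setting f'(k) = n+δ gives 0.47·k^(0.47−1) = 0.078, hence k_gold = (0.47/0.078)^(1/0.53) ≈ 29.6281.
y_gold = 29.6281^0.47 ≈ 4.9170, c_gold = y_gold − 0.078·k_gold ≈ 2.6060.
Gain: Δc = 2.6060 − 1.5180 ≈ 1.0880.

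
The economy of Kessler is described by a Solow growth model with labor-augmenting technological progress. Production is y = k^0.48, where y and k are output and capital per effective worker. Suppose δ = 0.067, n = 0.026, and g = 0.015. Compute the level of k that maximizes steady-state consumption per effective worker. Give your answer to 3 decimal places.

k_gold ≈ 17.612

Capital per effective worker breaks even when investment replaces (n + g + δ)·k; here n + g + δ = 0.108.
Maximizing c = f(k) − (n+g+δ)·k gives f'(k) = n+g+δ, i.e. 0.48·k^(0.48−1) = 0.108, so k_gold = (0.48/0.108)^(1/0.52) ≈ 17.6118.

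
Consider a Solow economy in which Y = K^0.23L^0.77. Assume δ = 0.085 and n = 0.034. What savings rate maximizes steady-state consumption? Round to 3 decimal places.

s_gold = 0.230

n + δ = 0.034 + 0.085 = 0.119.
At the golden rule MPK = n+δ, and in any Cobb-Douglas steady state s = (n+δ)·k/y = MPK·k/y = capital's share 0.23.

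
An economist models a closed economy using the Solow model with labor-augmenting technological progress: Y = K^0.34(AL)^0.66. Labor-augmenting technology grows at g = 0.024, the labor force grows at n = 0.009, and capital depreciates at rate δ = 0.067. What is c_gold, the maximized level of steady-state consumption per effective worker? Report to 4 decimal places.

c_gold ≈ 1.2398

n + g + δ = 0.009 + 0.024 + 0.067 = 0.1.
Maximizing c = f(k) − (n+g+δ)·k gives f'(k) = n+g+δ, i.e. 0.34·k^(0.34−1) = 0.1, so k_gold = (0.34/0.1)^(1/0.66) ≈ 6.3866.
y_gold = 6.3866^0.34 ≈ 1.8784.
c_gold = y_gold − (n+g+δ)·k_gold = 1.8784 − 0.1·6.3866 ≈ 1.2398.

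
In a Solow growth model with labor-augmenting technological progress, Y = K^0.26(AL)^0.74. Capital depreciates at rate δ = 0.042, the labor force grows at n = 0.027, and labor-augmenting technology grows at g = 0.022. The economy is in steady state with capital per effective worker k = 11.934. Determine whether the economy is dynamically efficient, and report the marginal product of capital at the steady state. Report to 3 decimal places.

dynamically inefficient; MPK ≈ 0.042

n + g + δ = 0.027 + 0.022 + 0.042 = 0.091.
MPK = 0.26·k^(0.26−1) = 0.26·11.934^(-0.74) ≈ 0.0415.
MPK < 0.091, so the economy is dynamically inefficient (over-saving).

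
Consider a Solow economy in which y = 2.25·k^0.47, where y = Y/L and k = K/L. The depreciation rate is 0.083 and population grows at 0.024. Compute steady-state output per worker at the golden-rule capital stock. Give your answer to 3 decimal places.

y_gold ≈ 17.157

Break-even investment rate: n + δ = 0.024 + 0.083 = 0.107.
Maximizing c = f(k) − (n+δ)·k gives f'(k) = n+δ, i.e. 0.47·2.25·k^(0.47−1) = 0.107, so k_gold = (0.47·2.25/0.107)^(1/0.53) ≈ 75.3639.
Output: y_gold = 2.25·k_gold^0.47 = 2.25·75.3639^0.47 ≈ 17.1573.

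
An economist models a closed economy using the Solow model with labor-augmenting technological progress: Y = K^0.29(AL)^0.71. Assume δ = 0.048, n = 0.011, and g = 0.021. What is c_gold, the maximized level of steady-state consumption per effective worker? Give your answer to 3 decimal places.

n + g + δ = 0.011 + 0.021 + 0.048 = 0.08.
Golden rule sets MPK = n+g+δ: 0.29·k^(0.29−1) = 0.08, so k_gold = (0.29/0.08)^(1/0.71) ≈ 6.1342.
y_gold = 6.1342^0.29 ≈ 1.6922.
c_gold = y_gold − (n+g+δ)·k_gold = 1.6922 − 0.08·6.1342 ≈ 1.2015.

c_gold ≈ 1.201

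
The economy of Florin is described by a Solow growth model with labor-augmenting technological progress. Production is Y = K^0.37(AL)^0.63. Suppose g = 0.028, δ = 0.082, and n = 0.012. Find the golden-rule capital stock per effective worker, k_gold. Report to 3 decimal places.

The effective depreciation rate is n + g + δ = 0.012 + 0.028 + 0.082 = 0.122.
Maximizing c = f(k) − (n+g+δ)·k gives f'(k) = n+g+δ, i.e. 0.37·k^(0.37−1) = 0.122, so k_gold = (0.37/0.122)^(1/0.63) ≈ 5.8187.

k_gold ≈ 5.819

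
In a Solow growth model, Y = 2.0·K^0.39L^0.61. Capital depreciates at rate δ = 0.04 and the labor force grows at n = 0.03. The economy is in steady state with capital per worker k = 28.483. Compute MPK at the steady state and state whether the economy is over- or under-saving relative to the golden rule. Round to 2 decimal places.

Capital per worker breaks even when investment replaces (n + δ)·k; here n + δ = 0.07.
MPK = 0.39·2.0·k^(0.39−1) = 0.39·2.0·28.483^(-0.61) ≈ 0.1011.
MPK > 0.07, so the economy is dynamically efficient (under-saving).

under-saving; MPK ≈ 0.10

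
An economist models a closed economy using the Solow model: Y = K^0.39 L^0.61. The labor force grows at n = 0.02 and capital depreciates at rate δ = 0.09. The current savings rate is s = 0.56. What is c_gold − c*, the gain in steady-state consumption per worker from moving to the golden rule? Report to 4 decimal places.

Δc ≈ 0.1246

Break-even investment rate: n + δ = 0.02 + 0.09 = 0.11.
Current steady state (s = 0.56): k* = (0.56/0.11)^(1/0.61) ≈ 14.4106, y* = 14.4106^0.39 ≈ 2.8306, c* = (1−0.56)·2.8306 ≈ 1.2455.
Golden rule sets MPK = n+δ: 0.39·k^(0.39−1) = 0.11, so k_gold = (0.39/0.11)^(1/0.61) ≈ 7.9635.
y_gold = 7.9635^0.39 ≈ 2.2461, c_gold = y_gold − 0.11·k_gold ≈ 1.3701.
Gain: Δc = 1.3701 − 1.2455 ≈ 0.1246.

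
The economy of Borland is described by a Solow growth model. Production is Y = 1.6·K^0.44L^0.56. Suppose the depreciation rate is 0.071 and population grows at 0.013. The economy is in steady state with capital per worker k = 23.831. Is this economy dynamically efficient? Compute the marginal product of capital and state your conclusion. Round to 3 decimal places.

dynamically efficient; MPK ≈ 0.119

n + δ = 0.013 + 0.071 = 0.084.
MPK = 0.44·1.6·k^(0.44−1) = 0.44·1.6·23.831^(-0.56) ≈ 0.1192.
MPK > 0.084, so the economy is dynamically efficient (under-saving).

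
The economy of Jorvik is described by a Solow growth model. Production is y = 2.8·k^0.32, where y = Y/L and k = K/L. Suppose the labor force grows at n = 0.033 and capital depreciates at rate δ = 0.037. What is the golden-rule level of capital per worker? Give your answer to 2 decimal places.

Break-even investment rate: n + δ = 0.033 + 0.037 = 0.07.
Setting f'(k) = n+δ gives 0.32·2.8·k^(0.32−1) = 0.07, hence k_gold = (0.32·2.8/0.07)^(1/0.68) ≈ 42.4864.

k_gold ≈ 42.49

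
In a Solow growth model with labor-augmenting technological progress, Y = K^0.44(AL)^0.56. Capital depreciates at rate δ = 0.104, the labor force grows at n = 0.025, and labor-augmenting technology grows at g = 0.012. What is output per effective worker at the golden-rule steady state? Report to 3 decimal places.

Break-even investment rate: n + g + δ = 0.025 + 0.012 + 0.104 = 0.141.
At the golden rule the marginal product of capital equals n+g+δ: 0.44·k^(0.44−1) = 0.141. Solving, k_gold = (0.44/0.141)^(1/0.56) ≈ 7.6306.
Output: y_gold = k_gold^0.44 = 7.6306^0.44 ≈ 2.4453.

y_gold ≈ 2.445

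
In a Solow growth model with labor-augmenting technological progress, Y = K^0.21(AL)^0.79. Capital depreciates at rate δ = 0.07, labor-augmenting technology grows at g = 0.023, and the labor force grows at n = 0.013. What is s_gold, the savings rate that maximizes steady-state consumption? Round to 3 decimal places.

The effective depreciation rate is n + g + δ = 0.013 + 0.023 + 0.07 = 0.106.
At the golden rule MPK = n+g+δ, and in any Cobb-Douglas steady state s = (n+g+δ)·k/y = MPK·k/y = capital's share 0.21.

s_gold = 0.210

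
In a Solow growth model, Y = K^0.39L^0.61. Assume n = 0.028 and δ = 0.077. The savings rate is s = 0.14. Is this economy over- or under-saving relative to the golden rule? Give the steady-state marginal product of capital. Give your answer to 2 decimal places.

n + δ = 0.028 + 0.077 = 0.105.
Steady-state k*: s·k^0.39 = 0.105·k gives k* = (0.14/0.105)^(1/0.61) ≈ 1.6026.
MPK = 0.39·1.6026^(-0.61) ≈ 0.2925.
MPK > n+δ = 0.105, so the economy is dynamically efficient (under-saving).

under-saving; MPK ≈ 0.29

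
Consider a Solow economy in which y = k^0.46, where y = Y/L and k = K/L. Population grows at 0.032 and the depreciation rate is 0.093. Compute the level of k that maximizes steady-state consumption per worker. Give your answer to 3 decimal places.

Break-even investment rate: n + δ = 0.032 + 0.093 = 0.125.
Golden rule sets MPK = n+δ: 0.46·k^(0.46−1) = 0.125, so k_gold = (0.46/0.125)^(1/0.54) ≈ 11.1652.

k_gold ≈ 11.165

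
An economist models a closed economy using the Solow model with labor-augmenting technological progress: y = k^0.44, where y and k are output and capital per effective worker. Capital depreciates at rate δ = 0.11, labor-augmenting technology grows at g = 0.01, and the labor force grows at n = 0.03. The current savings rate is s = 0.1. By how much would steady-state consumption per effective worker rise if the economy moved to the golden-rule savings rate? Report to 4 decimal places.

Break-even investment rate: n + g + δ = 0.03 + 0.01 + 0.11 = 0.15.
Current steady state (s = 0.1): k* = (0.1/0.15)^(1/0.56) ≈ 0.4848, y* = 0.4848^0.44 ≈ 0.7272, c* = (1−0.1)·0.7272 ≈ 0.6545.
Golden rule sets MPK = n+g+δ: 0.44·k^(0.44−1) = 0.15, so k_gold = (0.44/0.15)^(1/0.56) ≈ 6.8324.
y_gold = 6.8324^0.44 ≈ 2.3292, c_gold = y_gold − 0.15·k_gold ≈ 1.3044.
Gain: Δc = 1.3044 − 0.6545 ≈ 0.6499.

Δc ≈ 0.6499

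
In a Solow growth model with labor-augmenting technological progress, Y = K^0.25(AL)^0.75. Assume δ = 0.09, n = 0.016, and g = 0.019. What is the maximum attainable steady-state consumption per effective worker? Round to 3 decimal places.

n + g + δ = 0.016 + 0.019 + 0.09 = 0.125.
Setting f'(k) = n+g+δ gives 0.25·k^(0.25−1) = 0.125, hence k_gold = (0.25/0.125)^(1/0.75) ≈ 2.5198.
y_gold = 2.5198^0.25 ≈ 1.2599.
c_gold = y_gold − (n+g+δ)·k_gold = 1.2599 − 0.125·2.5198 ≈ 0.9449.

c_gold ≈ 0.945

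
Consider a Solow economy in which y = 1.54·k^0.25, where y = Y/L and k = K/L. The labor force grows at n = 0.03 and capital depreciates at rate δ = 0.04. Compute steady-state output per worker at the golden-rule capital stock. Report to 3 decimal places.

The effective depreciation rate is n + δ = 0.03 + 0.04 = 0.07.
Setting f'(k) = n+δ gives 0.25·1.54·k^(0.25−1) = 0.07, hence k_gold = (0.25·1.54/0.07)^(1/0.75) ≈ 9.7085.
Output: y_gold = 1.54·k_gold^0.25 = 1.54·9.7085^0.25 ≈ 2.7184.

y_gold ≈ 2.718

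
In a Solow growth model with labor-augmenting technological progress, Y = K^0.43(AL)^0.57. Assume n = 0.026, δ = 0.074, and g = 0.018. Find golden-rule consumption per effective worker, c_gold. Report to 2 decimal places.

The effective depreciation rate is n + g + δ = 0.026 + 0.018 + 0.074 = 0.118.
Maximizing c = f(k) − (n+g+δ)·k gives f'(k) = n+g+δ, i.e. 0.43·k^(0.43−1) = 0.118, so k_gold = (0.43/0.118)^(1/0.57) ≈ 9.6658.
y_gold = 9.6658^0.43 ≈ 2.6525.
c_gold = y_gold − (n+g+δ)·k_gold = 2.6525 − 0.118·9.6658 ≈ 1.5119.

c_gold ≈ 1.51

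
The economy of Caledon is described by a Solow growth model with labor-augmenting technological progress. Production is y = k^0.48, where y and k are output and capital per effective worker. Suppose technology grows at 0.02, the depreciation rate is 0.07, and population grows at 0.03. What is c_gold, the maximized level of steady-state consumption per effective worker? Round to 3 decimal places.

c_gold ≈ 1.870

Break-even investment rate: n + g + δ = 0.03 + 0.02 + 0.07 = 0.12.
Golden rule sets MPK = n+g+δ: 0.48·k^(0.48−1) = 0.12, so k_gold = (0.48/0.12)^(1/0.52) ≈ 14.3816.
y_gold = 14.3816^0.48 ≈ 3.5954.
c_gold = y_gold − (n+g+δ)·k_gold = 3.5954 − 0.12·14.3816 ≈ 1.8696.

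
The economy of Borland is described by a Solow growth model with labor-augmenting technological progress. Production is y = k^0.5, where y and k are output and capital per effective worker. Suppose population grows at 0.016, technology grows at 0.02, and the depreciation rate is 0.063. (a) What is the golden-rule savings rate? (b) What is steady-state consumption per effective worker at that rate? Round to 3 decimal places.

Break-even investment rate: n + g + δ = 0.016 + 0.02 + 0.063 = 0.099.
For Cobb-Douglas, s_gold equals capital's share: s_gold = 0.5.
Golden rule sets MPK = n+g+δ: 0.5·k^(0.5−1) = 0.099, so k_gold = (0.5/0.099)^(1/0.5) ≈ 25.5076.
y_gold = 25.5076^0.5 ≈ 5.0505; c_gold = (1−0.5)·y_gold ≈ 2.5253.

(a) s_gold = 0.500; (b) c_gold ≈ 2.525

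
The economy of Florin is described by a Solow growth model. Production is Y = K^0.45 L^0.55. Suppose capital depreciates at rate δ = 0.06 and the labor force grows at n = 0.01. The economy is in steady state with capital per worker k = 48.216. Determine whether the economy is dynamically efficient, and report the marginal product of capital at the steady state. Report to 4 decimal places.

dynamically inefficient; MPK ≈ 0.0534

The effective depreciation rate is n + δ = 0.01 + 0.06 = 0.07.
MPK = 0.45·k^(0.45−1) = 0.45·48.216^(-0.55) ≈ 0.0534.
MPK < 0.07, so the economy is dynamically inefficient (over-saving).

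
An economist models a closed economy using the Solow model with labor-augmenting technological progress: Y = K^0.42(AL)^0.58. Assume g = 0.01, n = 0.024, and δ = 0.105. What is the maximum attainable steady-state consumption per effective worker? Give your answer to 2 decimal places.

c_gold ≈ 1.29

Capital per effective worker breaks even when investment replaces (n + g + δ)·k; here n + g + δ = 0.139.
Golden rule sets MPK = n+g+δ: 0.42·k^(0.42−1) = 0.139, so k_gold = (0.42/0.139)^(1/0.58) ≈ 6.7296.
y_gold = 6.7296^0.42 ≈ 2.2272.
c_gold = y_gold − (n+g+δ)·k_gold = 2.2272 − 0.139·6.7296 ≈ 1.2918.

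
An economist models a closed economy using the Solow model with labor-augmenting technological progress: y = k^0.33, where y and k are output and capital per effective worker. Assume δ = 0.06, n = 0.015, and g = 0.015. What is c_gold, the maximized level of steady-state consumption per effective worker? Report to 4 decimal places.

Break-even investment rate: n + g + δ = 0.015 + 0.015 + 0.06 = 0.09.
At the golden rule the marginal product of capital equals n+g+δ: 0.33·k^(0.33−1) = 0.09. Solving, k_gold = (0.33/0.09)^(1/0.67) ≈ 6.9534.
y_gold = 6.9534^0.33 ≈ 1.8964.
c_gold = y_gold − (n+g+δ)·k_gold = 1.8964 − 0.09·6.9534 ≈ 1.2706.

c_gold ≈ 1.2706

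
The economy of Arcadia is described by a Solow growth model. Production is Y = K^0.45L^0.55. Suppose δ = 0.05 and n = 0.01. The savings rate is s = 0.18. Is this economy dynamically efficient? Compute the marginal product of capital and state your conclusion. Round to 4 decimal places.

n + δ = 0.01 + 0.05 = 0.06.
Steady-state k*: s·k^0.45 = 0.06·k gives k* = (0.18/0.06)^(1/0.55) ≈ 7.3704.
MPK = 0.45·7.3704^(-0.55) ≈ 0.1500.
MPK > n+δ = 0.06, so the economy is dynamically efficient (under-saving).

dynamically efficient; MPK ≈ 0.1500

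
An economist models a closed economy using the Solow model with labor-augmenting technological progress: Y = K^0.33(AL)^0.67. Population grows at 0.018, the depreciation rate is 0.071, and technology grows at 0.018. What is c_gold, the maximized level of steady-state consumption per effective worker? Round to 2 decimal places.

c_gold ≈ 1.17

The effective depreciation rate is n + g + δ = 0.018 + 0.018 + 0.071 = 0.107.
Maximizing c = f(k) − (n+g+δ)·k gives f'(k) = n+g+δ, i.e. 0.33·k^(0.33−1) = 0.107, so k_gold = (0.33/0.107)^(1/0.67) ≈ 5.3709.
y_gold = 5.3709^0.33 ≈ 1.7415.
c_gold = y_gold − (n+g+δ)·k_gold = 1.7415 − 0.107·5.3709 ≈ 1.1668.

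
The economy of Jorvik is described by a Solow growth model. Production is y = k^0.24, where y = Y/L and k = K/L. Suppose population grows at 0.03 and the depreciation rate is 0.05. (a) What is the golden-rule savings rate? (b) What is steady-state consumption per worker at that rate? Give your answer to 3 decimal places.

Capital per worker breaks even when investment replaces (n + δ)·k; here n + δ = 0.08.
For Cobb-Douglas, s_gold equals capital's share: s_gold = 0.24.
Golden rule sets MPK = n+δ: 0.24·k^(0.24−1) = 0.08, so k_gold = (0.24/0.08)^(1/0.76) ≈ 4.2442.
y_gold = 4.2442^0.24 ≈ 1.4147; c_gold = (1−0.24)·y_gold ≈ 1.0752.

(a) s_gold = 0.240; (b) c_gold ≈ 1.075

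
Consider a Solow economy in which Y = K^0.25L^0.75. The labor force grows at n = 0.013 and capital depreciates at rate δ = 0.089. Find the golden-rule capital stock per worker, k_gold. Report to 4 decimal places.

k_gold ≈ 3.3046

Break-even investment rate: n + δ = 0.013 + 0.089 = 0.102.
Maximizing c = f(k) − (n+δ)·k gives f'(k) = n+δ, i.e. 0.25·k^(0.25−1) = 0.102, so k_gold = (0.25/0.102)^(1/0.75) ≈ 3.3046.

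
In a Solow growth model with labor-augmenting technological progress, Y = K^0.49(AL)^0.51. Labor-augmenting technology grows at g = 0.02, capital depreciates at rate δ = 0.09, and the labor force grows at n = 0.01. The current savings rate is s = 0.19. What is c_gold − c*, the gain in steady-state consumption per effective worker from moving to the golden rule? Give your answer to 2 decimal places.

The effective depreciation rate is n + g + δ = 0.01 + 0.02 + 0.09 = 0.12.
Current steady state (s = 0.19): k* = (0.19/0.12)^(1/0.51) ≈ 2.4622, y* = 2.4622^0.49 ≈ 1.5551, c* = (1−0.19)·1.5551 ≈ 1.2596.
Setting f'(k) = n+g+δ gives 0.49·k^(0.49−1) = 0.12, hence k_gold = (0.49/0.12)^(1/0.51) ≈ 15.7786.
y_gold = 15.7786^0.49 ≈ 3.8641, c_gold = y_gold − 0.12·k_gold ≈ 1.9707.
Gain: Δc = 1.9707 − 1.2596 ≈ 0.7111.

Δc ≈ 0.71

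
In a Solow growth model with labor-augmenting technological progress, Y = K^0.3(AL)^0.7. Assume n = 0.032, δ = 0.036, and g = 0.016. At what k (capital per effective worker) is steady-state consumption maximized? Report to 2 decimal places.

k_gold ≈ 6.16

n + g + δ = 0.032 + 0.016 + 0.036 = 0.084.
At the golden rule the marginal product of capital equals n+g+δ: 0.3·k^(0.3−1) = 0.084. Solving, k_gold = (0.3/0.084)^(1/0.7) ≈ 6.1627.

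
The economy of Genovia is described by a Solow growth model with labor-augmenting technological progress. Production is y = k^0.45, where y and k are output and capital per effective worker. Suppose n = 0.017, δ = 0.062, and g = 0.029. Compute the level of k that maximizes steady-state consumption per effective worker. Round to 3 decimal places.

k_gold ≈ 13.393

Break-even investment rate: n + g + δ = 0.017 + 0.029 + 0.062 = 0.108.
Golden rule sets MPK = n+g+δ: 0.45·k^(0.45−1) = 0.108, so k_gold = (0.45/0.108)^(1/0.55) ≈ 13.3933.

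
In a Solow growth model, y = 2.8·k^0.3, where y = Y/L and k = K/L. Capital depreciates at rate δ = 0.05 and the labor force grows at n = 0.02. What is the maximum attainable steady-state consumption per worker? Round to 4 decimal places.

Break-even investment rate: n + δ = 0.02 + 0.05 = 0.07.
At the golden rule the marginal product of capital equals n+δ: 0.3·2.8·k^(0.3−1) = 0.07. Solving, k_gold = (0.3·2.8/0.07)^(1/0.7) ≈ 34.8087.
y_gold = 2.8·34.8087^0.3 ≈ 8.1220.
c_gold = y_gold − (n+δ)·k_gold = 8.1220 − 0.07·34.8087 ≈ 5.6854.

c_gold ≈ 5.6854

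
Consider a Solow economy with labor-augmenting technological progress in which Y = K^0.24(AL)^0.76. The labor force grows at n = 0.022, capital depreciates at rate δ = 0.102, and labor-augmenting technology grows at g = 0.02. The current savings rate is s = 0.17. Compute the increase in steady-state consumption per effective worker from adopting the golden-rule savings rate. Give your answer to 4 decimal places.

Capital per effective worker breaks even when investment replaces (n + g + δ)·k; here n + g + δ = 0.144.
Current steady state (s = 0.17): k* = (0.17/0.144)^(1/0.76) ≈ 1.2441, y* = 1.2441^0.24 ≈ 1.0538, c* = (1−0.17)·1.0538 ≈ 0.8747.
Setting f'(k) = n+g+δ gives 0.24·k^(0.24−1) = 0.144, hence k_gold = (0.24/0.144)^(1/0.76) ≈ 1.9584.
y_gold = 1.9584^0.24 ≈ 1.1751, c_gold = y_gold − 0.144·k_gold ≈ 0.8930.
Gain: Δc = 0.8930 − 0.8747 ≈ 0.0184.

Δc ≈ 0.0184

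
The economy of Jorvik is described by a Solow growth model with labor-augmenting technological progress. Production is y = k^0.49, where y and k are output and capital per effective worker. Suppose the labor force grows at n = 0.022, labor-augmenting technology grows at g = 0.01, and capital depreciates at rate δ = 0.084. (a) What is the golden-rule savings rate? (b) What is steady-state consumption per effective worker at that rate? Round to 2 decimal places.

(a) s_gold = 0.49; (b) c_gold ≈ 2.04

The effective depreciation rate is n + g + δ = 0.022 + 0.01 + 0.084 = 0.116.
For Cobb-Douglas, s_gold equals capital's share: s_gold = 0.49.
Setting f'(k) = n+g+δ gives 0.49·k^(0.49−1) = 0.116, hence k_gold = (0.49/0.116)^(1/0.51) ≈ 16.8631.
y_gold = 16.8631^0.49 ≈ 3.9921; c_gold = (1−0.49)·y_gold ≈ 2.0360.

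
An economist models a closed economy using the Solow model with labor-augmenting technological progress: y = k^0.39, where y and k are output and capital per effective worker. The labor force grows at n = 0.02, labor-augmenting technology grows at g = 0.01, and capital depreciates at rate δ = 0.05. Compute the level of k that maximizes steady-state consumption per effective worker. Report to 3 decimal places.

n + g + δ = 0.02 + 0.01 + 0.05 = 0.08.
At the golden rule the marginal product of capital equals n+g+δ: 0.39·k^(0.39−1) = 0.08. Solving, k_gold = (0.39/0.08)^(1/0.61) ≈ 13.4223.

k_gold ≈ 13.422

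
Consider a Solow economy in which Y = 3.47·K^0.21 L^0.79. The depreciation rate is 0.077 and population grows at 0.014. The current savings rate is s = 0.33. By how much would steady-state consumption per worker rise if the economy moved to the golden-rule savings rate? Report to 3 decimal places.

Δc ≈ 0.208

The effective depreciation rate is n + δ = 0.014 + 0.077 = 0.091.
Current steady state (s = 0.33): k* = (0.33·3.47/0.091)^(1/0.79) ≈ 24.6692, y* = 3.47·24.6692^0.21 ≈ 6.8027, c* = (1−0.33)·6.8027 ≈ 4.5578.
Maximizing c = f(k) − (n+δ)·k gives f'(k) = n+δ, i.e. 0.21·3.47·k^(0.21−1) = 0.091, so k_gold = (0.21·3.47/0.091)^(1/0.79) ≈ 13.9213.
y_gold = 3.47·13.9213^0.21 ≈ 6.0326, c_gold = y_gold − 0.091·k_gold ≈ 4.7657.
Gain: Δc = 4.7657 − 4.5578 ≈ 0.2079.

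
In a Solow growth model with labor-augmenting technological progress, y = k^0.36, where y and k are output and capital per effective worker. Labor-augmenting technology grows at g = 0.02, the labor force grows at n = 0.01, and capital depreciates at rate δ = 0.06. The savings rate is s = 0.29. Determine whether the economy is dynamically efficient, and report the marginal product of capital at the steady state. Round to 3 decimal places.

dynamically efficient; MPK ≈ 0.112

n + g + δ = 0.01 + 0.02 + 0.06 = 0.09.
Steady-state k*: s·k^0.36 = 0.09·k gives k* = (0.29/0.09)^(1/0.64) ≈ 6.2229.
MPK = 0.36·6.2229^(-0.64) ≈ 0.1117.
MPK > n+g+δ = 0.09, so the economy is dynamically efficient (under-saving).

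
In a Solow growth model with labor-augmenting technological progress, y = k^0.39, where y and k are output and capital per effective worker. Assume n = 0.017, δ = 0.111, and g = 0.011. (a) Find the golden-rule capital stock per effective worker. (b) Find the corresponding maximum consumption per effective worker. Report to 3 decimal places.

(a) k_gold ≈ 5.426; (b) c_gold ≈ 1.180

Break-even investment rate: n + g + δ = 0.017 + 0.011 + 0.111 = 0.139.
Setting f'(k) = n+g+δ gives 0.39·k^(0.39−1) = 0.139, hence k_gold = (0.39/0.139)^(1/0.61) ≈ 5.4264.
y_gold = 5.4264^0.39 ≈ 1.9340; c_gold = y_gold − 0.139·k_gold ≈ 1.1797.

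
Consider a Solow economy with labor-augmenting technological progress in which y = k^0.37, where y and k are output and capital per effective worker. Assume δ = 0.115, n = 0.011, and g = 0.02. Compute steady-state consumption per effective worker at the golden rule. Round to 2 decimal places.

n + g + δ = 0.011 + 0.02 + 0.115 = 0.146.
Maximizing c = f(k) − (n+g+δ)·k gives f'(k) = n+g+δ, i.e. 0.37·k^(0.37−1) = 0.146, so k_gold = (0.37/0.146)^(1/0.63) ≈ 4.3755.
y_gold = 4.3755^0.37 ≈ 1.7266.
c_gold = y_gold − (n+g+δ)·k_gold = 1.7266 − 0.146·4.3755 ≈ 1.0877.

c_gold ≈ 1.09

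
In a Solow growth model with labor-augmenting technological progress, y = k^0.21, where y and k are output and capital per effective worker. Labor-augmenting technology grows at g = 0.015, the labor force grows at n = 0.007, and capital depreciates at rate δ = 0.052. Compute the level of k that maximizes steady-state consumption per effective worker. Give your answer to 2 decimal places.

k_gold ≈ 3.74

Capital per effective worker breaks even when investment replaces (n + g + δ)·k; here n + g + δ = 0.074.
Golden rule sets MPK = n+g+δ: 0.21·k^(0.21−1) = 0.074, so k_gold = (0.21/0.074)^(1/0.79) ≈ 3.7446.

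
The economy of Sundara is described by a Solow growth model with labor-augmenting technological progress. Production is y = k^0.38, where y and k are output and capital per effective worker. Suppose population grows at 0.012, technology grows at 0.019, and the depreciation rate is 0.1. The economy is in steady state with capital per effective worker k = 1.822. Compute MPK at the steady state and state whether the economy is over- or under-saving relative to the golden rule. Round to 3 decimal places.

under-saving; MPK ≈ 0.262

n + g + δ = 0.012 + 0.019 + 0.1 = 0.131.
MPK = 0.38·k^(0.38−1) = 0.38·1.822^(-0.62) ≈ 0.2620.
MPK > 0.131, so the economy is dynamically efficient (under-saving).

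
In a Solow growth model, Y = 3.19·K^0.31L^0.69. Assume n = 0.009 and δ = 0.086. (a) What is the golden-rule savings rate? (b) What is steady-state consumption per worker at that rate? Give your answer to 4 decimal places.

The effective depreciation rate is n + δ = 0.009 + 0.086 = 0.095.
For Cobb-Douglas, s_gold equals capital's share: s_gold = 0.31.
Setting f'(k) = n+δ gives 0.31·3.19·k^(0.31−1) = 0.095, hence k_gold = (0.31·3.19/0.095)^(1/0.69) ≈ 29.8218.
y_gold = 3.19·29.8218^0.31 ≈ 9.1390; c_gold = (1−0.31)·y_gold ≈ 6.3059.

(a) s_gold = 0.3100; (b) c_gold ≈ 6.3059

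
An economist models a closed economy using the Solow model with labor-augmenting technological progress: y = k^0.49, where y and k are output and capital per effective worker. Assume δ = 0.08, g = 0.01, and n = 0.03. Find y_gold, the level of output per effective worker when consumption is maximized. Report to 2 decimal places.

Capital per effective worker breaks even when investment replaces (n + g + δ)·k; here n + g + δ = 0.12.
Maximizing c = f(k) − (n+g+δ)·k gives f'(k) = n+g+δ, i.e. 0.49·k^(0.49−1) = 0.12, so k_gold = (0.49/0.12)^(1/0.51) ≈ 15.7786.
Output: y_gold = k_gold^0.49 = 15.7786^0.49 ≈ 3.8641.

y_gold ≈ 3.86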